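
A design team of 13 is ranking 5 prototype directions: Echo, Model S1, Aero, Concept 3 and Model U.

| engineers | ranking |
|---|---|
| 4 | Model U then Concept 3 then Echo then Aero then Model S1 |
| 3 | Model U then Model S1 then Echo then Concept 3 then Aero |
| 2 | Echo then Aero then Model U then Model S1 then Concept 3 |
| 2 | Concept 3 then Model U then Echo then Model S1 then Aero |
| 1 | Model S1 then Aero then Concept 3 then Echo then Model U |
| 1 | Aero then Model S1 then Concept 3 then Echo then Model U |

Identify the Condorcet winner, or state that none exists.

Model U

Head-to-head results (13 engineers):
Echo vs Model S1: 4+2+2 = 8 for Echo, 5 for Model S1 — Echo by 8–5.
Echo vs Aero: Echo is ranked higher on 4+3+2+2 = 11 ballots, Aero on 2. Echo wins 11–2.
Echo vs Concept 3: 3+2 = 5 for Echo, 8 for Concept 3 — Concept 3 by 8–5.
Echo vs Model U: 2+1+1 = 4 for Echo, 9 for Model U — Model U by 9–4.
Model S1 vs Aero: 3+2+1 = 6 for Model S1, 7 for Aero — Aero by 7–6.
Model S1 vs Concept 3: Model S1 preferred on 3+2+1+1 = 7 ballots; Model S1 wins 7–6.
Model S1 vs Model U: 1+1 = 2 for Model S1, 11 for Model U — Model U by 11–2.
Aero vs Concept 3: Aero preferred on 2+1+1 = 4 ballots; Concept 3 wins 9–4.
Aero vs Model U: Aero preferred on 2+1+1 = 4 ballots; Model U wins 9–4.
Concept 3 vs Model U: Concept 3 is ranked higher on 2+1+1 = 4 ballots, Model U on 9. Model U wins 9–4.
Model U wins every pairwise contest, so Model U is the Condorcet winner.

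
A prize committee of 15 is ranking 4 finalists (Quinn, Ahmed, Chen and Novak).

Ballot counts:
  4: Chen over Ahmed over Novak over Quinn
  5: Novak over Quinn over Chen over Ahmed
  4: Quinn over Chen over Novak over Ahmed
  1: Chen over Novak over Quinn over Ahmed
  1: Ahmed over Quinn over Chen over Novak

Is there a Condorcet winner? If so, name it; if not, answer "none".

none

Check each pair by majority over 15 ballots:
Quinn vs Ahmed: 5+4+1 = 10 for Quinn, 5 for Ahmed — Quinn by 10–5.
Quinn vs Chen: Quinn preferred on 5+4+1 = 10 ballots; Quinn wins 10–5.
Quinn vs Novak: Quinn preferred on 4+1 = 5 ballots; Novak wins 10–5.
Ahmed vs Chen: 1 for Ahmed, 14 for Chen — Chen by 14–1.
Ahmed vs Novak: Ahmed is ranked higher on 4+1 = 5 ballots, Novak on 10. Novak wins 10–5.
Chen vs Novak: Chen is ranked higher on 4+4+1+1 = 10 ballots, Novak on 5. Chen wins 10–5.
Every nominee loses at least once (Quinn loses to Novak; Ahmed loses to Quinn; Chen loses to Quinn; Novak loses to Chen). The majority relation contains the cycle Quinn beats Chen beats Novak beats Quinn, so there is no Condorcet winner.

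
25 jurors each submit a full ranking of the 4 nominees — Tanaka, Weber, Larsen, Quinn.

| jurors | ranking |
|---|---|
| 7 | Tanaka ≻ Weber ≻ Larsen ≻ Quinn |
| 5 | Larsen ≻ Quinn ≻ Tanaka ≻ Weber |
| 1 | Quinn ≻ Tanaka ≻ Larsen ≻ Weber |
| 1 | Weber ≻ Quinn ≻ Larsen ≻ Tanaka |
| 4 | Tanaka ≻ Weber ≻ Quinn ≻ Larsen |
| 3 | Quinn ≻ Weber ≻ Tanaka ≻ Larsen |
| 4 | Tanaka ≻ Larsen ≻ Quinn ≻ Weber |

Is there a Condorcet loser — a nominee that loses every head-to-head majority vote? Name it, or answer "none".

none

Head-to-head results (25 jurors):
Tanaka vs Weber: Tanaka wins 21–4.
Tanaka vs Larsen: Tanaka is ranked higher on 7+1+4+3+4 = 19 ballots, Larsen on 6. Tanaka wins 19–6.
Tanaka vs Quinn: Tanaka wins 15–10.
Weber vs Larsen: Weber, 15–10.
Weber–Quinn: Quinn 13–12.
Larsen vs Quinn: Larsen, 16–9.
Every nominee wins at least one matchup (Tanaka beats Weber; Weber beats Larsen; Larsen beats Quinn; Quinn beats Weber), so there is no Condorcet loser.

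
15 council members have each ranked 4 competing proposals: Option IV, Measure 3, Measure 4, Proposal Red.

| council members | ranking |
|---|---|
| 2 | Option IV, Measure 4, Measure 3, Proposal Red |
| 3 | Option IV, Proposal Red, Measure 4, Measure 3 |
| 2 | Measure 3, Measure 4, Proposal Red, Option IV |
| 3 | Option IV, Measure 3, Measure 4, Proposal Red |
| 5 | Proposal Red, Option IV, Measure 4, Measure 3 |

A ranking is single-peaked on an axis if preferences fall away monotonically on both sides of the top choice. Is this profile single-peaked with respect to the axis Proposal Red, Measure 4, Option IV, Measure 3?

Axis positions: Proposal Red=1, Measure 4=2, Option IV=3, Measure 3=4.
Ballot type 1 (peak Option IV at position 3): ranking walks positions 3-2-4-1, expanding outward from the peak — single-peaked.
Ballot type 2: ranking walks positions 3-1-2-4; Proposal Red is ranked above Measure 4 even though Measure 4 lies between Proposal Red and the peak Option IV on the axis — preferences dip and rise again. Not single-peaked.
Ballot type 3: ranking walks positions 4-2-1-3; Measure 4 is ranked above Option IV even though Option IV lies between Measure 4 and the peak Measure 3 on the axis — preferences dip and rise again. Not single-peaked.
Ballot type 4 (peak Option IV at position 3): ranking walks positions 3-4-2-1, expanding outward from the peak — single-peaked.
Ballot type 5: ranking walks positions 1-3-2-4; Option IV is ranked above Measure 4 even though Measure 4 lies between Option IV and the peak Proposal Red on the axis — preferences dip and rise again. Not single-peaked.
Ballot type 2 violates single-peakedness, so the profile is not single-peaked on this axis.

no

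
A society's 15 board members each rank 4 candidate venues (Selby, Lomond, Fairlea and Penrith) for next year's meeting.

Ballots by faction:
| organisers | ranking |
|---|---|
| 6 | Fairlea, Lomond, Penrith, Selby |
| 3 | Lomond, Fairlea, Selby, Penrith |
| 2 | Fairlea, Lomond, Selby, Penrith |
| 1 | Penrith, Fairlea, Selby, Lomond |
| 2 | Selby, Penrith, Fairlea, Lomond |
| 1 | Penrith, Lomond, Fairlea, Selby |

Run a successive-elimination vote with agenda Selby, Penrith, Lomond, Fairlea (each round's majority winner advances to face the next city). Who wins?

Round 1: Selby vs Penrith — 7–8, Penrith advances.
Round 2: Penrith vs Lomond — 4–11, Lomond advances.
Round 3: Lomond vs Fairlea — 4–11, Fairlea advances.
Fairlea survives the agenda.

Fairlea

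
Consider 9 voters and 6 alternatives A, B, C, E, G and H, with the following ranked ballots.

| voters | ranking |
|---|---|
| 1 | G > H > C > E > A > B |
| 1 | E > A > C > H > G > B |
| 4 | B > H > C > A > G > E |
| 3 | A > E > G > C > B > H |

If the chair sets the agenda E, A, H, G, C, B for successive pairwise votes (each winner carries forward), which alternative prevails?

Round 1: E vs A — 2–7, A advances.
Round 2: A vs H — 4–5, H advances.
Round 3: H vs G — 5–4, H advances.
Round 4: H vs C — 5–4, H advances.
Round 5: H vs B — 2–7, B advances.
B survives the agenda.

B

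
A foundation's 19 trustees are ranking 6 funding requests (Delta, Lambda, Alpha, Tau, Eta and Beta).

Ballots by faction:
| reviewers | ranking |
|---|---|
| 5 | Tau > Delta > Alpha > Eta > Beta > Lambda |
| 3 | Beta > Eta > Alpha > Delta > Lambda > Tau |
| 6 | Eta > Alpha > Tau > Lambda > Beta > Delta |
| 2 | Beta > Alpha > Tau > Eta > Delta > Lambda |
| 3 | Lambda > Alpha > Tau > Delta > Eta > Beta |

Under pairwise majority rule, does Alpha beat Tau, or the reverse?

Ballots ranking Alpha above Tau: 3 + 6 + 2 + 3 = 14.
Ballots ranking Tau above Alpha: 19 − 14 = 5.
Alpha wins the head-to-head 14–5.

Alpha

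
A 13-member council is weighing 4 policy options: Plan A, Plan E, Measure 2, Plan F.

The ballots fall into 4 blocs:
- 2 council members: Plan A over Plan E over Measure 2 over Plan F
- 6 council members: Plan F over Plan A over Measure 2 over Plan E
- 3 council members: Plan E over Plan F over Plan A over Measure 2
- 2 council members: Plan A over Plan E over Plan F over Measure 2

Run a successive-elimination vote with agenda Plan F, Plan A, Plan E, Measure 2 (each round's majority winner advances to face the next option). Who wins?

Plan E

Round 1: Plan F vs Plan A — 9–4, Plan F advances.
Round 2: Plan F vs Plan E — 6–7, Plan E advances.
Round 3: Plan E vs Measure 2 — 7–6, Plan E advances.
The agenda winner is Plan E.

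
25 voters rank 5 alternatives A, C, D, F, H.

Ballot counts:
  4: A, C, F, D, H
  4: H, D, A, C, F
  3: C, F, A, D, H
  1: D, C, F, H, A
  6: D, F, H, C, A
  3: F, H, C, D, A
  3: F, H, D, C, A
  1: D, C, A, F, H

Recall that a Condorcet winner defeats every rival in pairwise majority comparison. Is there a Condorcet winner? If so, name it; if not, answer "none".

none

Head-to-head results (25 voters):
A vs C: 8 to 17, C.
A vs D: 7 to 18, D.
A vs F: A is ranked higher on 4+4+1 = 9 ballots, F on 16. F wins 16–9.
A vs H: A preferred on 4+3+1 = 8 ballots; H wins 17–8.
C vs D: C is ranked higher on 4+3+3 = 10 ballots, D on 15. D wins 15–10.
C vs F: C is ranked higher on 4+4+3+1+1 = 13 ballots, F on 12. C wins 13–12.
C vs H: 9 to 16, H.
D vs F: 12 to 13, F.
D vs H: D is ranked higher on 4+3+1+6+1 = 15 ballots, H on 10. D wins 15–10.
F vs H: 21 to 4, F.
Every alternative loses at least once (A loses to C; C loses to D; D loses to F; F loses to C; H loses to D). The majority relation contains the cycle C → F → D → C, so there is no Condorcet winner.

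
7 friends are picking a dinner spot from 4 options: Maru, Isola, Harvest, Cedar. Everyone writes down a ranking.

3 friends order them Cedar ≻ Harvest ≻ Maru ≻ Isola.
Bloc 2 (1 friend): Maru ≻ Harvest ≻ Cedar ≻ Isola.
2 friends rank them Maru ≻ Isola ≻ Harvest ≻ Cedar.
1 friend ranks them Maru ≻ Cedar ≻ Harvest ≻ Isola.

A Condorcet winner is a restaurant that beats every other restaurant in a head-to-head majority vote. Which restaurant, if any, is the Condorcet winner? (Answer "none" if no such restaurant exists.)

Check each pair by majority over 7 ballots:
Maru vs Isola: Maru wins 7–0.
Maru vs Harvest: Maru wins 4–3.
Maru vs Cedar: Maru wins 4–3.
Isola vs Harvest: 2 for Isola, 5 for Harvest — Harvest by 5–2.
Isola vs Cedar: Isola is ranked higher on 2 ballots, Cedar on 5. Cedar wins 5–2.
Harvest vs Cedar: 1+2 = 3 for Harvest, 4 for Cedar — Cedar by 4–3.
Maru beats each of Isola, Harvest, Cedar — Maru is the Condorcet winner.

Maru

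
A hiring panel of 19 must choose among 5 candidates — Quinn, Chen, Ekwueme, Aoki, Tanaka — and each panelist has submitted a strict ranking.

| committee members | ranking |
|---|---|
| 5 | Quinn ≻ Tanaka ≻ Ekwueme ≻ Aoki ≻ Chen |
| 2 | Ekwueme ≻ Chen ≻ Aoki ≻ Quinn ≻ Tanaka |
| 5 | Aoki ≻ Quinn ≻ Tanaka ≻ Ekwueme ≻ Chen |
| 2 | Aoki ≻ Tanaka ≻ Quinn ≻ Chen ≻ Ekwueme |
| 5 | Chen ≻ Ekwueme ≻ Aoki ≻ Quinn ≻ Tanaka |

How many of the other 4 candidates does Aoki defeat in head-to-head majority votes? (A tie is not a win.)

Aoki against each rival (19 committee members):
Aoki vs Quinn: 14 to 5, Aoki.
Aoki–Chen: Aoki 12–7.
Aoki vs Ekwueme: Ekwueme, 12–7.
Aoki vs Tanaka: Aoki preferred on 2+5+2+5 = 14 ballots; Aoki wins 14–5.
Aoki beats Quinn, Chen, Tanaka; loses to Ekwueme — 3 pairwise wins.

3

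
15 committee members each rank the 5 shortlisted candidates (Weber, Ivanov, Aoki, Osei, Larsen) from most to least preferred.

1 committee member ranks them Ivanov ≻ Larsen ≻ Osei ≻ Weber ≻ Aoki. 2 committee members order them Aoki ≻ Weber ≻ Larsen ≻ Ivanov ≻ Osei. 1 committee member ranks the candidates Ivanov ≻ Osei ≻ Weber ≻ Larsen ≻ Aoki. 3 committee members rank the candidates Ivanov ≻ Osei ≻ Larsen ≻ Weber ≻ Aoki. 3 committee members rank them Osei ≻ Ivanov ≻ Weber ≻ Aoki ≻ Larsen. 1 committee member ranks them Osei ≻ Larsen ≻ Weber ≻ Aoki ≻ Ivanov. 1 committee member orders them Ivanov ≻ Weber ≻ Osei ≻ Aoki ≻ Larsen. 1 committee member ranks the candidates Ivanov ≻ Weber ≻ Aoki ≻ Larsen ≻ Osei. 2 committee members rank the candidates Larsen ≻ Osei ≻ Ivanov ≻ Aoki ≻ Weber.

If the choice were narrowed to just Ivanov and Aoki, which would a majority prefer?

Ballots ranking Ivanov above Aoki: 1 + 1 + 3 + 3 + 1 + 1 + 2 = 12.
Ballots ranking Aoki above Ivanov: 15 − 12 = 3.
Ivanov wins the head-to-head 12–3.

Ivanov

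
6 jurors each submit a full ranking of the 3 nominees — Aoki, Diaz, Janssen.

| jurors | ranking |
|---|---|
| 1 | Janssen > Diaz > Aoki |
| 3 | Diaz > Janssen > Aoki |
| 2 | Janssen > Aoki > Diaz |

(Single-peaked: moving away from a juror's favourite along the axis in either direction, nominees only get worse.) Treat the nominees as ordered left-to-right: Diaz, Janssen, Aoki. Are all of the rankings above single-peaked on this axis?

Axis positions: Diaz=1, Janssen=2, Aoki=3.
Faction 1 (peak Janssen at position 2): ranking walks positions 2-1-3, expanding outward from the peak — single-peaked.
Faction 2 (peak Diaz at position 1): ranking walks positions 1-2-3, expanding outward from the peak — single-peaked.
Faction 3 (peak Janssen at position 2): ranking walks positions 2-3-1, expanding outward from the peak — single-peaked.
Every ranking is single-peaked on this axis.

yes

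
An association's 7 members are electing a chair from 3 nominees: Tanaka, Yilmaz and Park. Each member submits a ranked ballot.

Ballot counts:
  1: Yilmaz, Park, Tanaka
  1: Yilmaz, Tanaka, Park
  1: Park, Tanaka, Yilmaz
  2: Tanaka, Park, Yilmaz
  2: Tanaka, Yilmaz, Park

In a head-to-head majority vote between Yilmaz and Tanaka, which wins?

Ballots ranking Yilmaz above Tanaka: 1 + 1 = 2.
Ballots ranking Tanaka above Yilmaz: 7 − 2 = 5.
Tanaka wins the head-to-head 5–2.

Tanaka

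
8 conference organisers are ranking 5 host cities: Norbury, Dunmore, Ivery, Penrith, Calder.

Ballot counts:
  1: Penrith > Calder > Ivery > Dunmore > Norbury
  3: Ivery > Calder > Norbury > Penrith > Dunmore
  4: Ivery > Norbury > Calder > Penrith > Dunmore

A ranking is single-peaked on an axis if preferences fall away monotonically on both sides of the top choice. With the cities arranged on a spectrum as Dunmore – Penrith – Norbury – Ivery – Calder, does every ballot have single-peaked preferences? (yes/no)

Axis positions: Dunmore=1, Penrith=2, Norbury=3, Ivery=4, Calder=5.
Type 1: ranking walks positions 2-5-4-1-3; Calder is ranked above Norbury even though Norbury lies between Calder and the peak Penrith on the axis — preferences dip and rise again. Not single-peaked.
Type 2 (peak Ivery at position 4): ranking walks positions 4-5-3-2-1, expanding outward from the peak — single-peaked.
Type 3 (peak Ivery at position 4): ranking walks positions 4-3-5-2-1, expanding outward from the peak — single-peaked.
Type 1 violates single-peakedness, so the profile is not single-peaked on this axis.

no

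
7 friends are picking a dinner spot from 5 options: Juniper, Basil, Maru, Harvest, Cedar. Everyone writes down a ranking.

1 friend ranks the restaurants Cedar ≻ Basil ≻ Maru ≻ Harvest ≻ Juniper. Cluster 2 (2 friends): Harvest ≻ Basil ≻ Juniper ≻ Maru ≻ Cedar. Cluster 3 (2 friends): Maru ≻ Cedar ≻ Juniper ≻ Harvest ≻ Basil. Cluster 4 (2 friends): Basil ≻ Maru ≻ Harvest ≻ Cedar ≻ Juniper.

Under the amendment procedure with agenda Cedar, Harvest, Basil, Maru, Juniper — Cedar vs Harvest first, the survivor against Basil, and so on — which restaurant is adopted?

Round 1: Cedar vs Harvest — 3–4, Harvest advances.
Round 2: Harvest vs Basil — 4–3, Harvest advances.
Round 3: Harvest vs Maru — 2–5, Maru advances.
Round 4: Maru vs Juniper — 5–2, Maru advances.
The agenda winner is Maru.

Maru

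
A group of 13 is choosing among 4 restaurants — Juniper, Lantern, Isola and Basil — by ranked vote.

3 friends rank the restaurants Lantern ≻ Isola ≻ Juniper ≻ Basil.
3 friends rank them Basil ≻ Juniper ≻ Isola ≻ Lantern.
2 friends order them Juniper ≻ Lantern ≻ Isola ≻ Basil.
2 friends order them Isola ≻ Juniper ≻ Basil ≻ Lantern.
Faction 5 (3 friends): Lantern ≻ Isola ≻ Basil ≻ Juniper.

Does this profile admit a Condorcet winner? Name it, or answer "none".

none

Check each pair by majority over 13 ballots:
Juniper vs Lantern: Juniper is ranked higher on 3+2+2 = 7 ballots, Lantern on 6. Juniper wins 7–6.
Juniper vs Isola: Juniper is ranked higher on 3+2 = 5 ballots, Isola on 8. Isola wins 8–5.
Juniper vs Basil: 3+2+2 = 7 for Juniper, 6 for Basil — Juniper by 7–6.
Lantern vs Isola: Lantern is ranked higher on 3+2+3 = 8 ballots, Isola on 5. Lantern wins 8–5.
Lantern vs Basil: Lantern preferred on 3+2+3 = 8 ballots; Lantern wins 8–5.
Isola vs Basil: Isola preferred on 3+2+2+3 = 10 ballots; Isola wins 10–3.
Every restaurant loses at least once (Juniper loses to Isola; Lantern loses to Juniper; Isola loses to Lantern; Basil loses to Juniper). The majority relation contains the cycle Juniper > Lantern > Isola > Juniper, so there is no Condorcet winner.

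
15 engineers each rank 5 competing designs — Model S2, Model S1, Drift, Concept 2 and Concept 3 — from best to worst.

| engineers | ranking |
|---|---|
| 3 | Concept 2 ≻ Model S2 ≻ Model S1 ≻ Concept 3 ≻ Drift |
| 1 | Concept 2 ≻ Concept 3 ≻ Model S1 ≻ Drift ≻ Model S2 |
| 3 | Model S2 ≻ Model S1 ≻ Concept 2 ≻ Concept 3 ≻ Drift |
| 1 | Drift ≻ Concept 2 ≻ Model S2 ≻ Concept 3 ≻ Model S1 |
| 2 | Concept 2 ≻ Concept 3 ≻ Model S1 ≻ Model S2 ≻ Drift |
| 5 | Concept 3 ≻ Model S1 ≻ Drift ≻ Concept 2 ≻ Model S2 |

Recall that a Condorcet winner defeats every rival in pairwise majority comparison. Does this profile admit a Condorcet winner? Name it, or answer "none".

Pairwise majorities:
Model S2–Model S1: Model S1 8–7.
Model S2 vs Drift: Model S2 wins 8–7.
Model S2 vs Concept 2: Model S2 preferred on 3 ballots; Concept 2 wins 12–3.
Model S2 vs Concept 3: 3+3+1 = 7 for Model S2, 8 for Concept 3 — Concept 3 by 8–7.
Model S1 vs Drift: 3+1+3+2+5 = 14 for Model S1, 1 for Drift — Model S1 by 14–1.
Model S1 vs Concept 2: Model S1 wins 8–7.
Model S1 vs Concept 3: 3+3 = 6 for Model S1, 9 for Concept 3 — Concept 3 by 9–6.
Drift vs Concept 2: 6 to 9, Concept 2.
Drift–Concept 3: Concept 3 14–1.
Concept 2 vs Concept 3: Concept 2 preferred on 3+1+3+1+2 = 10 ballots; Concept 2 wins 10–5.
No design is unbeaten: Model S2 loses to Model S1; Model S1 loses to Concept 3; Drift loses to Model S2; Concept 2 loses to Model S1; Concept 3 loses to Concept 2. In particular Model S1 → Concept 2 → Concept 3 → Model S1 is a majority cycle — no Condorcet winner exists.

none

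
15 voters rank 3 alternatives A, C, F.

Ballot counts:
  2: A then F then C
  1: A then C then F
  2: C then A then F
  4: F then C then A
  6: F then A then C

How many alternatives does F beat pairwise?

2

F against each rival (15 voters):
F vs A: F preferred on 4+6 = 10 ballots; F wins 10–5.
F vs C: F is ranked higher on 2+4+6 = 12 ballots, C on 3. F wins 12–3.
F beats A, C — 2 pairwise wins.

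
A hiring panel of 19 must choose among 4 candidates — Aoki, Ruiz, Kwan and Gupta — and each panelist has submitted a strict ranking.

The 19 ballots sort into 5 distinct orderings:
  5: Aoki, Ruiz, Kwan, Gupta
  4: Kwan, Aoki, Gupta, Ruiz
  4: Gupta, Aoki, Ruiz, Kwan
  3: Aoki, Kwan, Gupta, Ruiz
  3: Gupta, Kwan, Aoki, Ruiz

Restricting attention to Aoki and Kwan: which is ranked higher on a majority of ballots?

Ballots ranking Aoki above Kwan: 5 + 4 + 3 = 12.
Ballots ranking Kwan above Aoki: 19 − 12 = 7.
Aoki wins the head-to-head 12–7.

Aoki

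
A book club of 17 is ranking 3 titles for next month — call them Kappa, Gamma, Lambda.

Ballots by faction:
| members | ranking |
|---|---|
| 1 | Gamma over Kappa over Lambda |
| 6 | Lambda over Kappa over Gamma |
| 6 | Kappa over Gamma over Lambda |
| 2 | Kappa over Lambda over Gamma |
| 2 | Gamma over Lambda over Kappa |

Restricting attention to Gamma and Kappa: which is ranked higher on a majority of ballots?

Ballots ranking Gamma above Kappa: 1 + 2 = 3.
Ballots ranking Kappa above Gamma: 17 − 3 = 14.
Kappa wins the head-to-head 14–3.

Kappa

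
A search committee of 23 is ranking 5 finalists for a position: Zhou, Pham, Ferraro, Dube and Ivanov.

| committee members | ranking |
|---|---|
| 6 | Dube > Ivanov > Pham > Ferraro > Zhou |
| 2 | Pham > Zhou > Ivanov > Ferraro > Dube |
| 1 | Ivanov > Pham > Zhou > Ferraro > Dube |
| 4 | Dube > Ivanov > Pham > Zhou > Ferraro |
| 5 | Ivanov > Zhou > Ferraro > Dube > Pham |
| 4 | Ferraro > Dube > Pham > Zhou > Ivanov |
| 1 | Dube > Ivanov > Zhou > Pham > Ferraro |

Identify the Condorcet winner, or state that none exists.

none

Pairwise majorities:
Zhou vs Pham: 5+1 = 6 for Zhou, 17 for Pham — Pham by 17–6.
Zhou vs Ferraro: 2+1+4+5+1 = 13 for Zhou, 10 for Ferraro — Zhou by 13–10.
Zhou–Dube: Dube 15–8.
Zhou vs Ivanov: 6 to 17, Ivanov.
Pham vs Ferraro: 6+2+1+4+1 = 14 for Pham, 9 for Ferraro — Pham by 14–9.
Pham vs Dube: Dube, 20–3.
Pham vs Ivanov: Ivanov, 17–6.
Ferraro vs Dube: 2+1+5+4 = 12 for Ferraro, 11 for Dube — Ferraro by 12–11.
Ferraro vs Ivanov: Ferraro preferred on 4 ballots; Ivanov wins 19–4.
Dube vs Ivanov: 15 to 8, Dube.
No candidate is unbeaten: Zhou loses to Pham; Pham loses to Dube; Ferraro loses to Zhou; Dube loses to Ferraro; Ivanov loses to Dube. In particular Zhou > Ferraro > Dube > Zhou is a majority cycle — no Condorcet winner exists.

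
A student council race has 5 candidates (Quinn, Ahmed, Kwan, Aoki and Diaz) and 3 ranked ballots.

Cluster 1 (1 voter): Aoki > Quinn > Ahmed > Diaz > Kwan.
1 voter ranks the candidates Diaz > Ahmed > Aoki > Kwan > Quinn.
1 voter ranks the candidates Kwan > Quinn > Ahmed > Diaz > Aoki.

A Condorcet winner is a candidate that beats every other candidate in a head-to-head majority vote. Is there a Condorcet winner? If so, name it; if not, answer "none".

Head-to-head results (3 voters):
Quinn vs Ahmed: Quinn wins 2–1.
Quinn vs Kwan: Kwan wins 2–1.
Quinn vs Aoki: Aoki wins 2–1.
Quinn vs Diaz: Quinn wins 2–1.
Ahmed vs Kwan: Ahmed wins 2–1.
Ahmed–Aoki: Ahmed 2–1.
Ahmed vs Diaz: Ahmed wins 2–1.
Kwan vs Aoki: Aoki, 2–1.
Kwan vs Diaz: Diaz, 2–1.
Aoki vs Diaz: Diaz wins 2–1.
Each candidate drops at least one matchup (Quinn loses to Kwan; Ahmed loses to Quinn; Kwan loses to Ahmed; Aoki loses to Ahmed; Diaz loses to Quinn); the cycle Quinn > Ahmed > Kwan > Quinn rules out a Condorcet winner.

none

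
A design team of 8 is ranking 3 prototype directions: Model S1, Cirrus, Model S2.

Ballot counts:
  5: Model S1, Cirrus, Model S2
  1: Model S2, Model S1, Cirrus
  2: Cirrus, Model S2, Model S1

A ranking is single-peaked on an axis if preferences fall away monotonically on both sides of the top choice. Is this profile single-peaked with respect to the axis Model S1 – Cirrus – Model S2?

Axis positions: Model S1=1, Cirrus=2, Model S2=3.
Ballot type 1 (peak Model S1 at position 1): ranking walks positions 1-2-3, expanding outward from the peak — single-peaked.
Ballot type 2: ranking walks positions 3-1-2; Model S1 is ranked above Cirrus even though Cirrus lies between Model S1 and the peak Model S2 on the axis — preferences dip and rise again. Not single-peaked.
Ballot type 3 (peak Cirrus at position 2): ranking walks positions 2-3-1, expanding outward from the peak — single-peaked.
Ballot type 2 violates single-peakedness, so the profile is not single-peaked on this axis.

no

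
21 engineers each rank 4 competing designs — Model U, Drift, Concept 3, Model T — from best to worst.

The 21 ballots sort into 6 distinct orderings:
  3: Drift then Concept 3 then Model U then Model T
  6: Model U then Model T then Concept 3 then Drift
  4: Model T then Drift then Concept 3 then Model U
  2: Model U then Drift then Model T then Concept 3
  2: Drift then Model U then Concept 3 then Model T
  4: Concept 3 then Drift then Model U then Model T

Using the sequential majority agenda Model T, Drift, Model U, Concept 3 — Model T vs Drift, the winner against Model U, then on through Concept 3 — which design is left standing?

Drift

Round 1: Model T vs Drift — 10–11, Drift advances.
Round 2: Drift vs Model U — 13–8, Drift advances.
Round 3: Drift vs Concept 3 — 11–10, Drift advances.
Drift survives the agenda.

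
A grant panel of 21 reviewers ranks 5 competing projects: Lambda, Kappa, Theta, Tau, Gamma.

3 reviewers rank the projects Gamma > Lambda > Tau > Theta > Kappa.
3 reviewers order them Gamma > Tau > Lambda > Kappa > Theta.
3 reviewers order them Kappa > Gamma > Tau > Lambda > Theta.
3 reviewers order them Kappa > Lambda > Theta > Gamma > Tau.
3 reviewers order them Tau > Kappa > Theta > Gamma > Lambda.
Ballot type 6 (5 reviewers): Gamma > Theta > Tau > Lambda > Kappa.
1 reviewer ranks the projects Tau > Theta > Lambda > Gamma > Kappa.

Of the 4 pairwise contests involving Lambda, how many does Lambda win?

2

Lambda against each rival (21 reviewers):
Lambda vs Kappa: 12 to 9, Lambda.
Lambda vs Theta: Lambda is ranked higher on 3+3+3+3 = 12 ballots, Theta on 9. Lambda wins 12–9.
Lambda–Tau: Tau 15–6.
Lambda–Gamma: Gamma 17–4.
Lambda beats Kappa, Theta; loses to Tau, Gamma — 2 pairwise wins.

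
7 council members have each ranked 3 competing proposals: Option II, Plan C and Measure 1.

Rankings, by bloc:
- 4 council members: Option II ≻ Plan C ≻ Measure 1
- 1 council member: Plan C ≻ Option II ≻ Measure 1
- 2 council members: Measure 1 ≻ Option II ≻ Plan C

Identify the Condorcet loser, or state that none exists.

Head-to-head results (7 council members):
Option II vs Plan C: 6 to 1, Option II.
Option II–Measure 1: Option II 5–2.
Plan C–Measure 1: Plan C 5–2.
Only Measure 1 has no wins; Measure 1 is the Condorcet loser.

Measure 1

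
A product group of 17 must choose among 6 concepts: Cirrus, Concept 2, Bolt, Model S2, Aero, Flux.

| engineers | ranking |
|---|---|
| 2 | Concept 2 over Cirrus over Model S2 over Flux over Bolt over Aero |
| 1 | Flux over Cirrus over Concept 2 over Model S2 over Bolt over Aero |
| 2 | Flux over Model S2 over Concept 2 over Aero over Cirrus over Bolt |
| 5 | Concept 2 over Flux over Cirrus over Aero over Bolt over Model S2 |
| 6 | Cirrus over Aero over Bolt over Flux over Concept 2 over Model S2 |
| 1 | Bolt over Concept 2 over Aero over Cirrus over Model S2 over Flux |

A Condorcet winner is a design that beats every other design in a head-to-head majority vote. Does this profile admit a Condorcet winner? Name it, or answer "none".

none

Check each pair by majority over 17 ballots:
Cirrus vs Concept 2: Concept 2 wins 10–7.
Cirrus vs Bolt: Cirrus, 16–1.
Cirrus vs Model S2: Cirrus wins 15–2.
Cirrus vs Aero: Cirrus wins 14–3.
Cirrus vs Flux: Cirrus, 9–8.
Concept 2–Bolt: Concept 2 10–7.
Concept 2 vs Model S2: Concept 2, 15–2.
Concept 2 vs Aero: Concept 2, 11–6.
Concept 2–Flux: Flux 9–8.
Bolt vs Model S2: Bolt wins 12–5.
Bolt–Aero: Aero 13–4.
Bolt vs Flux: Flux, 10–7.
Model S2 vs Aero: Aero, 12–5.
Model S2–Flux: Flux 14–3.
Aero–Flux: Flux 10–7.
Each design drops at least one matchup (Cirrus loses to Concept 2; Concept 2 loses to Flux; Bolt loses to Cirrus; Model S2 loses to Cirrus; Aero loses to Cirrus; Flux loses to Cirrus); the cycle Cirrus → Flux → Concept 2 → Cirrus rules out a Condorcet winner.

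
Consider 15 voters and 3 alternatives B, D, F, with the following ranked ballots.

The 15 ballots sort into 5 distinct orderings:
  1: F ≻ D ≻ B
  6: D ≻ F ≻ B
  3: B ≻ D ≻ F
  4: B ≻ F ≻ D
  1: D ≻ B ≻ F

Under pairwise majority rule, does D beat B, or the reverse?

Ballots ranking D above B: 1 + 6 + 1 = 8.
Ballots ranking B above D: 15 − 8 = 7.
D wins the head-to-head 8–7.

D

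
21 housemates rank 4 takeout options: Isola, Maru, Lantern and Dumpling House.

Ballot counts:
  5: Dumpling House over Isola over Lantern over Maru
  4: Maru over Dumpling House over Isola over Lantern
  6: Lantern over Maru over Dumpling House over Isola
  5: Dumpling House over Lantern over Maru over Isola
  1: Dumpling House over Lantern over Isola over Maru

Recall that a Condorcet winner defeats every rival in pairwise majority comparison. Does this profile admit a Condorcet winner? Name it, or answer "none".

Dumpling House

Check each pair by majority over 21 ballots:
Isola vs Maru: Maru, 15–6.
Isola vs Lantern: Lantern, 12–9.
Isola vs Dumpling House: Dumpling House wins 21–0.
Maru vs Lantern: Lantern, 17–4.
Maru vs Dumpling House: Dumpling House wins 11–10.
Lantern vs Dumpling House: Dumpling House, 15–6.
Dumpling House beats each of Isola, Maru, Lantern — Dumpling House is the Condorcet winner.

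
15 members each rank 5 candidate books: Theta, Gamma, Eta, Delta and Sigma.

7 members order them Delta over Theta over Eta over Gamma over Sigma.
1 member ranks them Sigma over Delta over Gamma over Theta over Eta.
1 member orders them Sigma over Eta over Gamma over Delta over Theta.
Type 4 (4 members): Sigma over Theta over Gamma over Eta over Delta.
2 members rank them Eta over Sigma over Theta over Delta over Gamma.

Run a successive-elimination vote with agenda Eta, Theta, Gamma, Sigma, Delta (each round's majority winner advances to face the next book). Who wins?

Sigma

Round 1: Eta vs Theta — 3–12, Theta advances.
Round 2: Theta vs Gamma — 13–2, Theta advances.
Round 3: Theta vs Sigma — 7–8, Sigma advances.
Round 4: Sigma vs Delta — 8–7, Sigma advances.
Sigma survives the agenda.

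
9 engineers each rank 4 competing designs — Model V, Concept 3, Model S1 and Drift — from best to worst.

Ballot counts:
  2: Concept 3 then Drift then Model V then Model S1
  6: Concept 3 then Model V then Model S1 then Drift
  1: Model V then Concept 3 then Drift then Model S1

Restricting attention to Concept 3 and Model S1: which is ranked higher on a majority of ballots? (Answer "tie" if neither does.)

Concept 3

Ballots ranking Concept 3 above Model S1: 2 + 6 + 1 = 9.
Ballots ranking Model S1 above Concept 3: 9 − 9 = 0.
Concept 3 wins the head-to-head 9–0.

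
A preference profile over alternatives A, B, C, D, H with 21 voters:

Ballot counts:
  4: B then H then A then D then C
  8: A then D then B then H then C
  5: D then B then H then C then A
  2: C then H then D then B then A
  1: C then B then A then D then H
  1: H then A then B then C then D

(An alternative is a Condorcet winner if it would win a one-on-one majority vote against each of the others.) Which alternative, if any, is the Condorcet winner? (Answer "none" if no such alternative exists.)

none

Pairwise majorities:
A vs B: B wins 12–9.
A vs C: A wins 13–8.
A–D: A 14–7.
A vs H: H, 12–9.
B–C: B 18–3.
B vs D: D wins 15–6.
B vs H: B, 18–3.
C vs D: D, 17–4.
C–H: H 18–3.
D–H: D 14–7.
Every alternative loses at least once (A loses to B; B loses to D; C loses to A; D loses to A; H loses to B). The majority relation contains the cycle A beats D beats B beats A, so there is no Condorcet winner.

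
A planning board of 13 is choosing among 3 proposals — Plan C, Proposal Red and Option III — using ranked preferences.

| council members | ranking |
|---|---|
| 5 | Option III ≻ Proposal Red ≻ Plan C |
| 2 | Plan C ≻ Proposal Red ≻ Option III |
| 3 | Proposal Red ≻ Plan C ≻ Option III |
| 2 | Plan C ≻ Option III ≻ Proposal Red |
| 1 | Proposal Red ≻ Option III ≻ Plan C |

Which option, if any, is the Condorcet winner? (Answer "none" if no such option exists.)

none

Head-to-head results (13 council members):
Plan C vs Proposal Red: Proposal Red, 9–4.
Plan C vs Option III: Plan C, 7–6.
Proposal Red–Option III: Option III 7–6.
No option is unbeaten: Plan C loses to Proposal Red; Proposal Red loses to Option III; Option III loses to Plan C. In particular Plan C → Option III → Proposal Red → Plan C is a majority cycle — no Condorcet winner exists.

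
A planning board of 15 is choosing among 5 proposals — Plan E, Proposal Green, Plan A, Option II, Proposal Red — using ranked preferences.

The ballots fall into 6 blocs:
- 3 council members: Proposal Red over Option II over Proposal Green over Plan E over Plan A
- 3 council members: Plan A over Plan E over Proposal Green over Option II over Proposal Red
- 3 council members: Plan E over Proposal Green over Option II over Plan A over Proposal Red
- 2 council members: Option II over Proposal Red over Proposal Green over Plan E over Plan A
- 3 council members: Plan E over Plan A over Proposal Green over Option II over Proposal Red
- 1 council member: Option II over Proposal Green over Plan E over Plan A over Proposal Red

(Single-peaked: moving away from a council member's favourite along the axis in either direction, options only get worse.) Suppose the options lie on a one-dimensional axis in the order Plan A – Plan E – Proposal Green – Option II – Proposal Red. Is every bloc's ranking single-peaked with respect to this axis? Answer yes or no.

Axis positions: Plan A=1, Plan E=2, Proposal Green=3, Option II=4, Proposal Red=5.
Bloc 1 (peak Proposal Red at position 5): ranking walks positions 5-4-3-2-1, expanding outward from the peak — single-peaked.
Bloc 2 (peak Plan A at position 1): ranking walks positions 1-2-3-4-5, expanding outward from the peak — single-peaked.
Bloc 3 (peak Plan E at position 2): ranking walks positions 2-3-4-1-5, expanding outward from the peak — single-peaked.
Bloc 4 (peak Option II at position 4): ranking walks positions 4-5-3-2-1, expanding outward from the peak — single-peaked.
Bloc 5 (peak Plan E at position 2): ranking walks positions 2-1-3-4-5, expanding outward from the peak — single-peaked.
Bloc 6 (peak Option II at position 4): ranking walks positions 4-3-2-1-5, expanding outward from the peak — single-peaked.
Every ranking is single-peaked on this axis.

yes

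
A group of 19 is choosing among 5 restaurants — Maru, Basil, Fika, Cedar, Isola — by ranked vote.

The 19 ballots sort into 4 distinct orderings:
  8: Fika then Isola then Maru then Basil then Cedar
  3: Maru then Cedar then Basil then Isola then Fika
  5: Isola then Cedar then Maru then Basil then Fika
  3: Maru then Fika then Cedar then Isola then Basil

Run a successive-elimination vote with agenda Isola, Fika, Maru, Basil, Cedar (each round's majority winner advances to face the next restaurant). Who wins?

Maru

Round 1: Isola vs Fika — 8–11, Fika advances.
Round 2: Fika vs Maru — 8–11, Maru advances.
Round 3: Maru vs Basil — 19–0, Maru advances.
Round 4: Maru vs Cedar — 14–5, Maru advances.
Maru survives the agenda.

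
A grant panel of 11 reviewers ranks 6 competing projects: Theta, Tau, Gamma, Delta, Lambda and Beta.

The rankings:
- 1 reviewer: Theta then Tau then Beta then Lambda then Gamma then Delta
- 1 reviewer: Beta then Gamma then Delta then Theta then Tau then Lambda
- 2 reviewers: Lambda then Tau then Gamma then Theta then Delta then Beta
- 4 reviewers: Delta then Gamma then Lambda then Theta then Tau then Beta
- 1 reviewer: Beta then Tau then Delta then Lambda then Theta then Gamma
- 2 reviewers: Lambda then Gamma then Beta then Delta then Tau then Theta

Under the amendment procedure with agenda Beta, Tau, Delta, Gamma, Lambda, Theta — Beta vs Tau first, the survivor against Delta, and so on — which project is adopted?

Lambda

Round 1: Beta vs Tau — 4–7, Tau advances.
Round 2: Tau vs Delta — 4–7, Delta advances.
Round 3: Delta vs Gamma — 5–6, Gamma advances.
Round 4: Gamma vs Lambda — 5–6, Lambda advances.
Round 5: Lambda vs Theta — 9–2, Lambda advances.
The agenda winner is Lambda.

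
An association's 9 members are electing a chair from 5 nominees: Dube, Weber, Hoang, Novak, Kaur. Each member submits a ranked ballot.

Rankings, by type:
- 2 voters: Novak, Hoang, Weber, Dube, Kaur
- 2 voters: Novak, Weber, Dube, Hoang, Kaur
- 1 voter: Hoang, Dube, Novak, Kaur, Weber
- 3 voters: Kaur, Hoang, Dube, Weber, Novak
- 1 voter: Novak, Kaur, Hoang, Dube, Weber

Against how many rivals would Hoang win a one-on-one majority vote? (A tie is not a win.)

3

Hoang against each rival (9 voters):
Hoang vs Dube: 2+1+3+1 = 7 for Hoang, 2 for Dube — Hoang by 7–2.
Hoang vs Weber: 7 to 2, Hoang.
Hoang vs Novak: Hoang preferred on 1+3 = 4 ballots; Novak wins 5–4.
Hoang–Kaur: Hoang 5–4.
Hoang beats Dube, Weber, Kaur; loses to Novak — 3 pairwise wins.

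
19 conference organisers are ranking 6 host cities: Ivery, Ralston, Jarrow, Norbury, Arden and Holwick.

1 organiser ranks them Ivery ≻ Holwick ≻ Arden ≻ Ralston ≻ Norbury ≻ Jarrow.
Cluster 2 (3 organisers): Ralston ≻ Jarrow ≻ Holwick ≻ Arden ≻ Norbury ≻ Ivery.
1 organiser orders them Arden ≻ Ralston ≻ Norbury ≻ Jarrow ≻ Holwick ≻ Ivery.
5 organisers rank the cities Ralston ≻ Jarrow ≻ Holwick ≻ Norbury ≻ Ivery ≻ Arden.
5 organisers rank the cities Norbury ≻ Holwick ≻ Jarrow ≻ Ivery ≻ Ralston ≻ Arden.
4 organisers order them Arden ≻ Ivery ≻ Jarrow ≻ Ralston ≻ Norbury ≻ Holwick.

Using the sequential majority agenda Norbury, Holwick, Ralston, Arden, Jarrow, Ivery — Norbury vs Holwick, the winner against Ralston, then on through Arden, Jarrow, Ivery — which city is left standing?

Ivery

Round 1: Norbury vs Holwick — 10–9, Norbury advances.
Round 2: Norbury vs Ralston — 5–14, Ralston advances.
Round 3: Ralston vs Arden — 13–6, Ralston advances.
Round 4: Ralston vs Jarrow — 10–9, Ralston advances.
Round 5: Ralston vs Ivery — 9–10, Ivery advances.
The agenda winner is Ivery.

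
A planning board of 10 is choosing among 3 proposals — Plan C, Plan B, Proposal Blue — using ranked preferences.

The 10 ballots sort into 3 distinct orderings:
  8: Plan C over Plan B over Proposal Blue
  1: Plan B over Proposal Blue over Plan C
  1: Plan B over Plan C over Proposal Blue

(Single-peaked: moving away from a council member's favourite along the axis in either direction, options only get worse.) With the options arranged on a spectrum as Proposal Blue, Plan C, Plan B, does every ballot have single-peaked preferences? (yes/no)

Axis positions: Proposal Blue=1, Plan C=2, Plan B=3.
Faction 1 (peak Plan C at position 2): ranking walks positions 2-3-1, expanding outward from the peak — single-peaked.
Faction 2: ranking walks positions 3-1-2; Proposal Blue is ranked above Plan C even though Plan C lies between Proposal Blue and the peak Plan B on the axis — preferences dip and rise again. Not single-peaked.
Faction 3 (peak Plan B at position 3): ranking walks positions 3-2-1, expanding outward from the peak — single-peaked.
Faction 2 violates single-peakedness, so the profile is not single-peaked on this axis.

no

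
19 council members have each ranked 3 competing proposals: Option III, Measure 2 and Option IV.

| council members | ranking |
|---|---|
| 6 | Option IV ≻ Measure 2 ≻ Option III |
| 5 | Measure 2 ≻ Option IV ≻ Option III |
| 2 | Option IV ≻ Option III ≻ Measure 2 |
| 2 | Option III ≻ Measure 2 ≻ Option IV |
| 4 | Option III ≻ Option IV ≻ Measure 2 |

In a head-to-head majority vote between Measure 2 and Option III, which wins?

Ballots ranking Measure 2 above Option III: 6 + 5 = 11.
Ballots ranking Option III above Measure 2: 19 − 11 = 8.
Measure 2 wins the head-to-head 11–8.

Measure 2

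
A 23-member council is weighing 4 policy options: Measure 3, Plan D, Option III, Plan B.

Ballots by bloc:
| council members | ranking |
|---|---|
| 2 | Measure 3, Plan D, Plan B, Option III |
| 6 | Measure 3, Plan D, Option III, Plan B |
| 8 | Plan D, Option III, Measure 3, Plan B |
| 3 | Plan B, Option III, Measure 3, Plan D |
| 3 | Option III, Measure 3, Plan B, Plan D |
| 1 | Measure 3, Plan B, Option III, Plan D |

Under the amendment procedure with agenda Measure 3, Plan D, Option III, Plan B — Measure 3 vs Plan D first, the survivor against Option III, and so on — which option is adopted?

Option III

Round 1: Measure 3 vs Plan D — 15–8, Measure 3 advances.
Round 2: Measure 3 vs Option III — 9–14, Option III advances.
Round 3: Option III vs Plan B — 17–6, Option III advances.
Option III survives the agenda.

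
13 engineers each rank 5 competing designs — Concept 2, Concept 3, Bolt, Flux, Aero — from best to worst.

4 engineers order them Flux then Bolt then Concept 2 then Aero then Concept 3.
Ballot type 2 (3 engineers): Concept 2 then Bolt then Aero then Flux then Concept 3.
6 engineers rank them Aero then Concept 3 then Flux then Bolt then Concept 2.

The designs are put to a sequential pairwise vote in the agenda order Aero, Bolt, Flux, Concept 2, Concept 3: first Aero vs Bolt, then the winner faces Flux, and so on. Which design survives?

Flux

Round 1: Aero vs Bolt — 6–7, Bolt advances.
Round 2: Bolt vs Flux — 3–10, Flux advances.
Round 3: Flux vs Concept 2 — 10–3, Flux advances.
Round 4: Flux vs Concept 3 — 7–6, Flux advances.
Flux survives the agenda.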